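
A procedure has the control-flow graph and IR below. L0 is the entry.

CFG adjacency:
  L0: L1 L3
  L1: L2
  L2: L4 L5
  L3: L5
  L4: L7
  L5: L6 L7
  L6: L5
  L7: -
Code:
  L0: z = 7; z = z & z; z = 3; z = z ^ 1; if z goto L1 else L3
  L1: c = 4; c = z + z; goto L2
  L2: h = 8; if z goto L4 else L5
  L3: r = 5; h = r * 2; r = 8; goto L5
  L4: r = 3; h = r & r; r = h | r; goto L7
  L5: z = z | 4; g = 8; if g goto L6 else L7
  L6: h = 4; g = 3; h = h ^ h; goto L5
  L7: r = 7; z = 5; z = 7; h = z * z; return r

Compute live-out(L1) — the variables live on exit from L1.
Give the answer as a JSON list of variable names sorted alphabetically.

def/use:
  L0: {z} / ∅
  L1: {c} / {z}
  L2: {h} / {z}
  L3: {h,r} / ∅
  L4: {h,r} / ∅
  L5: {g,z} / {z}
  L6: {g,h} / ∅
  L7: {h,r,z} / ∅

Backward fixpoint:
  L0 li=∅ lo={z}
  L1 li={z} lo={z}
  L2 li={z} lo={z}
  L3 li={z} lo={z}
  L4 li=∅ lo=∅
  L5 li={z} lo={z}
  L6 li={z} lo={z}
  L7 li=∅ lo=∅

live-out(L1) = ["z"]

Answer: ["z"]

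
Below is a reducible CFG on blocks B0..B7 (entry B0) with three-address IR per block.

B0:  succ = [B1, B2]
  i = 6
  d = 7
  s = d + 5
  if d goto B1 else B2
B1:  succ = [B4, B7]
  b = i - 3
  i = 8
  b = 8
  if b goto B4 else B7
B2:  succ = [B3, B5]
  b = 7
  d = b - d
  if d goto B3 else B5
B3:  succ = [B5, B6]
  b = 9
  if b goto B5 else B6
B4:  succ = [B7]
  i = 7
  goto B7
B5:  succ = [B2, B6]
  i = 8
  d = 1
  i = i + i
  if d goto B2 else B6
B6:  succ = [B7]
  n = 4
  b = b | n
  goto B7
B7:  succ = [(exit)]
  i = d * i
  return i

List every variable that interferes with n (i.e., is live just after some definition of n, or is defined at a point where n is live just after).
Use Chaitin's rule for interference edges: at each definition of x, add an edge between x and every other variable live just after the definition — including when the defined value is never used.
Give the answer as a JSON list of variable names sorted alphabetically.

Block summaries:
  B0: def={d,i,s} ue=∅
  B1: def={b,i} ue={i}
  B2: def={b,d} ue={d}
  B3: def={b} ue=∅
  B4: def={i} ue=∅
  B5: def={d,i} ue=∅
  B6: def={b,n} ue={b}
  B7: def={i} ue={d,i}

Live sets:
  live B0: ∅→{d,i}
  live B1: {d,i}→{d,i}
  live B2: {d,i}→{b,d,i}
  live B3: {d,i}→{b,d,i}
  live B4: {d}→{d,i}
  live B5: {b}→{b,d,i}
  live B6: {b,d,i}→{d,i}
  live B7: {d,i}→∅

Interference:
  b — {d,i,n}
  d — {b,i,n,s}
  i — {b,d,n,s}
  n — {b,d,i}
  s — {d,i}

N(n) = ["b", "d", "i"]

Answer: ["b", "d", "i"]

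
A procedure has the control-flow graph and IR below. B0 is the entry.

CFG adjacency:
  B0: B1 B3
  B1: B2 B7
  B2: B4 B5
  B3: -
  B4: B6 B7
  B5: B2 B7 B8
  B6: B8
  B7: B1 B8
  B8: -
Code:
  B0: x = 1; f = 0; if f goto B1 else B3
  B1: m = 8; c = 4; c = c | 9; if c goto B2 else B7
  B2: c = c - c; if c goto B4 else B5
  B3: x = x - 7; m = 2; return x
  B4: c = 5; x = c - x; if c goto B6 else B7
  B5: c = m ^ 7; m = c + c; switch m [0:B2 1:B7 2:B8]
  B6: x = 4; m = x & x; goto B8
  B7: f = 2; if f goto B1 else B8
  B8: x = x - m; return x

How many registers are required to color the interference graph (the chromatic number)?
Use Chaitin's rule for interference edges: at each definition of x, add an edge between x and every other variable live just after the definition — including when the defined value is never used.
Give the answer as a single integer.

Answer: 3

Working:
Block summaries:
  B0: def={f,x} ue=∅
  B1: def={c,m} ue=∅
  B2: def={c} ue={c}
  B3: def={m,x} ue={x}
  B4: def={c,x} ue={x}
  B5: def={c,m} ue={m}
  B6: def={m,x} ue=∅
  B7: def={f} ue=∅
  B8: def={x} ue={m,x}

Backward fixpoint:
  live B0: ∅→{x}
  live B1: {x}→{c,m,x}
  live B2: {c,m,x}→{m,x}
  live B3: {x}→∅
  live B4: {m,x}→{m,x}
  live B5: {m,x}→{c,m,x}
  live B6: ∅→{m,x}
  live B7: {m,x}→{m,x}
  live B8: {m,x}→∅

Interference:
  c↔{m,x}
  f↔{m,x}
  m↔{c,f,x}
  x↔{c,f,m}

Colouring:
  {c,m,x} pairwise interfere (3-clique) ⇒ χ ≥ 3
  3-colouring: R0={m}  R1={x}  R2={c,f}
  χ = 3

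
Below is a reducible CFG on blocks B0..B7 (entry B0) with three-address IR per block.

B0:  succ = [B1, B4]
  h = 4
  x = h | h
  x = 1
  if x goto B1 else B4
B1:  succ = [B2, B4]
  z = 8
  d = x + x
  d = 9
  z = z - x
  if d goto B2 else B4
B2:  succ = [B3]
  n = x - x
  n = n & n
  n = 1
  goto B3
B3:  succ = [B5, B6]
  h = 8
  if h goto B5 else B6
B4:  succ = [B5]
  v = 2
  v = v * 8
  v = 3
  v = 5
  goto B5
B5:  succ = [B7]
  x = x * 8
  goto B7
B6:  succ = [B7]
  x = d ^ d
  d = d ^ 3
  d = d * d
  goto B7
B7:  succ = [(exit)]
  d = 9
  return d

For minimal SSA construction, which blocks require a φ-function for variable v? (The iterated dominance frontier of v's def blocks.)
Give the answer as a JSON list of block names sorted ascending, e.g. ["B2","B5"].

idom tree: B1←B0 B2←B1 B3←B2 B4←B0 B5←B0 B6←B3 B7←B0
Dom∩ at merges:
  B4: preds {B0,B1}: {B0} ∩ {B0,B1} = {B0}; idom=B0
  B5: preds {B3,B4}: {B0,B1,B2,B3} ∩ {B0,B4} = {B0}; idom=B0
  B7: preds {B5,B6}: {B0,B5} ∩ {B0,B1,B2,B3,B6} = {B0}; idom=B0

DF derivation:
  B4←B0: walk · to B0
  B4←B1: walk B1 to B0
  B5←B3: walk B3→B2→B1 to B0
  B5←B4: walk B4 to B0
  B7←B5: walk B5 to B0
  B7←B6: walk B6→B3→B2→B1 to B0
  B0 → ∅
  B1 → {B4,B5,B7}
  B2 → {B5,B7}
  B3 → {B5,B7}
  B4 → {B5}
  B5 → {B7}
  B6 → {B7}
  B7 → ∅

φ for v: defs {B4}
  DF⁺ = {B5,B7}

Answer: ["B5", "B7"]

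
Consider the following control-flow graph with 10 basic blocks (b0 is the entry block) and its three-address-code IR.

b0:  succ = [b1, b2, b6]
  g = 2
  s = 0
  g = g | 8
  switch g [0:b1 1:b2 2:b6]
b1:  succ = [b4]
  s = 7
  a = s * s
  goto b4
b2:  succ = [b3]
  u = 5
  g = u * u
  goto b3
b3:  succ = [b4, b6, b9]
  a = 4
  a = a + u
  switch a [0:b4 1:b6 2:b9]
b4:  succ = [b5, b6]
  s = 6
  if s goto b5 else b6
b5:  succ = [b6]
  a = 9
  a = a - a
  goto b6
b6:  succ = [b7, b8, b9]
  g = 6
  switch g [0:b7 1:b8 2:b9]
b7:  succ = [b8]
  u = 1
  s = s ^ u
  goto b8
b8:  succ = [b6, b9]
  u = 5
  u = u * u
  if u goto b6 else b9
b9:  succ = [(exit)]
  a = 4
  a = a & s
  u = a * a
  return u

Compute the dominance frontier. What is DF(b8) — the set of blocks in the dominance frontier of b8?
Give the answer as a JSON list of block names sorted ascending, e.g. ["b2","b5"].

Answer: ["b6", "b9"]

Derivation:
idom tree: b1←b0 b2←b0 b3←b2 b4←b0 b5←b4 b6←b0 b7←b6 b8←b6 b9←b0
Dom∩ at merges:
  b4: preds {b1,b3}: {b0,b1} ∩ {b0,b2,b3} = {b0}; idom=b0
  b6: preds {b0,b3,b4,b5,b8}: {b0} ∩ {b0,b2,b3} ∩ {b0,b4} ∩ {b0,b4,b5} ∩ {b0,b6,b8} = {b0}; idom=b0
  b8: preds {b6,b7}: {b0,b6} ∩ {b0,b6,b7} = {b0,b6}; idom=b6
  b9: preds {b3,b6,b8}: {b0,b2,b3} ∩ {b0,b6} ∩ {b0,b6,b8} = {b0}; idom=b0

DF derivation:
  join b4 pred b1: b1 stop@b0
  join b4 pred b3: b3→b2 stop@b0
  join b6 pred b0: · stop@b0
  join b6 pred b3: b3→b2 stop@b0
  join b6 pred b4: b4 stop@b0
  join b6 pred b5: b5→b4 stop@b0
  join b6 pred b8: b8→b6 stop@b0
  join b8 pred b6: · stop@b6
  join b8 pred b7: b7 stop@b6
  join b9 pred b3: b3→b2 stop@b0
  join b9 pred b6: b6 stop@b0
  join b9 pred b8: b8→b6 stop@b0
  b0 → ∅
  b1 → {b4}
  b2 → {b4,b6,b9}
  b3 → {b4,b6,b9}
  b4 → {b6}
  b5 → {b6}
  b6 → {b6,b9}
  b7 → {b8}
  b8 → {b6,b9}
  b9 → ∅

DF(b8) = ["b6", "b9"]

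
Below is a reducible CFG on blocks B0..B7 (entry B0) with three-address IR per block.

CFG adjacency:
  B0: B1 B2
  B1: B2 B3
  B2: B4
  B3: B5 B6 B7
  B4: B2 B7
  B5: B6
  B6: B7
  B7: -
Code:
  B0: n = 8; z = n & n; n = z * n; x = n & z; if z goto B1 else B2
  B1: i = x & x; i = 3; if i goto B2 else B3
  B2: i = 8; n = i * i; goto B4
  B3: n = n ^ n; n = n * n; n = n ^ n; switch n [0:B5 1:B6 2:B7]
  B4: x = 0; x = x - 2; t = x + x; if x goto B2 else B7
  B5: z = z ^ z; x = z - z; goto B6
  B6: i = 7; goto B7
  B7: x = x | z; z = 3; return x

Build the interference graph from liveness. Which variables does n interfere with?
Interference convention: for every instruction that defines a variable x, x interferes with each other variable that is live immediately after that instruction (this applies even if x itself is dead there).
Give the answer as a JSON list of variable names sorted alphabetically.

Answer: ["i", "x", "z"]

Working:
def/use:
  B0: def={n,x,z} ue=∅
  B1: def={i} ue={x}
  B2: def={i,n} ue=∅
  B3: def={n} ue={n}
  B4: def={t,x} ue=∅
  B5: def={x,z} ue={z}
  B6: def={i} ue=∅
  B7: def={x,z} ue={x,z}

Liveness:
  B0: in=∅ out={n,x,z}
  B1: in={n,x,z} out={n,x,z}
  B2: in={z} out={z}
  B3: in={n,x,z} out={x,z}
  B4: in={z} out={x,z}
  B5: in={z} out={x,z}
  B6: in={x,z} out={x,z}
  B7: in={x,z} out=∅

Interference:
  i — {n,x,z}
  n — {i,x,z}
  t — {x,z}
  x — {i,n,t,z}
  z — {i,n,t,x}

N(n) = ["i", "x", "z"]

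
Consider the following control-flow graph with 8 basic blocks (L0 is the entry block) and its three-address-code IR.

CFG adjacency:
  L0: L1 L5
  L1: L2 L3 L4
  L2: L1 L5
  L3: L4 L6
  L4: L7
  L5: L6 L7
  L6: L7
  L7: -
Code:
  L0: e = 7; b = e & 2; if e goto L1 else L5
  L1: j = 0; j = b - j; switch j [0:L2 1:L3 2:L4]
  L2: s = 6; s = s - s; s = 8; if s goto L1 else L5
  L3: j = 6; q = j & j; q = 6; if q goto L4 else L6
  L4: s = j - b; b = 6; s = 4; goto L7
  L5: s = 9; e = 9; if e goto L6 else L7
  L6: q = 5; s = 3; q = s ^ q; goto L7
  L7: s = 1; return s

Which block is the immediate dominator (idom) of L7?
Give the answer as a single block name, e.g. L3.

idom tree: L1←L0 L2←L1 L3←L1 L4←L1 L5←L0 L6←L0 L7←L0
Dom∩ at merges:
  L1: preds {L0,L2}: {L0} ∩ {L0,L1,L2} = {L0}; idom=L0
  L4: preds {L1,L3}: {L0,L1} ∩ {L0,L1,L3} = {L0,L1}; idom=L1
  L5: preds {L0,L2}: {L0} ∩ {L0,L1,L2} = {L0}; idom=L0
  L6: preds {L3,L5}: {L0,L1,L3} ∩ {L0,L5} = {L0}; idom=L0
  L7: preds {L4,L5,L6}: {L0,L1,L4} ∩ {L0,L5} ∩ {L0,L6} = {L0}; idom=L0

idom(L7) = L0

Answer: L0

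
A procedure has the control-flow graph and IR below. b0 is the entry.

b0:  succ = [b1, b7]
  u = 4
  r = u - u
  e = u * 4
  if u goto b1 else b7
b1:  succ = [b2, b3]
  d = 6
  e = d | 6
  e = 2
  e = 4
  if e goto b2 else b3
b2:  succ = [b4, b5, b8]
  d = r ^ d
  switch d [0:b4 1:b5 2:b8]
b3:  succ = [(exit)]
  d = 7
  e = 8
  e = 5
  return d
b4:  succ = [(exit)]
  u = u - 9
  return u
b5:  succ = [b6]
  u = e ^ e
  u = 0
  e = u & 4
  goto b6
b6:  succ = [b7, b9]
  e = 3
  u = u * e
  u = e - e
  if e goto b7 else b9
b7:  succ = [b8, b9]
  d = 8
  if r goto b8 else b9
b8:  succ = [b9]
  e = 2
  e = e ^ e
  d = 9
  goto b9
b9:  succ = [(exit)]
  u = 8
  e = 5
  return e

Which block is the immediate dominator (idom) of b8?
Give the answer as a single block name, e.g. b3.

Answer: b0

Working:
idom tree: b1←b0 b2←b1 b3←b1 b4←b2 b5←b2 b6←b5 b7←b0 b8←b0 b9←b0
Dom at joins:
  b7: preds {b0,b6}: {b0} ∩ {b0,b1,b2,b5,b6} = {b0}; idom=b0
  b8: preds {b2,b7}: {b0,b1,b2} ∩ {b0,b7} = {b0}; idom=b0
  b9: preds {b6,b7,b8}: {b0,b1,b2,b5,b6} ∩ {b0,b7} ∩ {b0,b8} = {b0}; idom=b0

idom(b8) = b0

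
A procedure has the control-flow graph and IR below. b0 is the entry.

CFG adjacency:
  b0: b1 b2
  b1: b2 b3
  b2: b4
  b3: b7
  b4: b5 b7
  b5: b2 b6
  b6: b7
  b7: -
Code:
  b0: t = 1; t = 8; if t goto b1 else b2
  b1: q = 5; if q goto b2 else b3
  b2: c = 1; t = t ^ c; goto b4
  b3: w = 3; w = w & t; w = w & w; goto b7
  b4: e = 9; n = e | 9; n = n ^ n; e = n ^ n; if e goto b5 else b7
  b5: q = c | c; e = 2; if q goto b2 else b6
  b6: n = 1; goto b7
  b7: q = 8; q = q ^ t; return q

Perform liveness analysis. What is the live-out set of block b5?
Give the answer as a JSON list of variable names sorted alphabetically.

def/use:
  b0: {t} / ∅
  b1: {q} / ∅
  b2: {c,t} / {t}
  b3: {w} / {t}
  b4: {e,n} / ∅
  b5: {e,q} / {c}
  b6: {n} / ∅
  b7: {q} / {t}

Liveness:
  b0: in=∅ out={t}
  b1: in={t} out={t}
  b2: in={t} out={c,t}
  b3: in={t} out={t}
  b4: in={c,t} out={c,t}
  b5: in={c,t} out={t}
  b6: in={t} out={t}
  b7: in={t} out=∅

live-out(b5) = ["t"]

Answer: ["t"]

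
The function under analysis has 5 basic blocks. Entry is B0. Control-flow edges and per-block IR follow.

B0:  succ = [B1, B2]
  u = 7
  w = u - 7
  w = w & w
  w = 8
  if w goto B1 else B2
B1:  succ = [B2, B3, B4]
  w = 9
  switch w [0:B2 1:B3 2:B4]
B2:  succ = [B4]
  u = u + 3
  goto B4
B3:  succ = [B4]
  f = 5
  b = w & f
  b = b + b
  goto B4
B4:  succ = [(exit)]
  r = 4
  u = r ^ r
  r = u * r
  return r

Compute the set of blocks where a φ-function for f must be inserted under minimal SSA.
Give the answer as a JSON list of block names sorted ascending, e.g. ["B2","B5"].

idom tree: B1←B0 B2←B0 B3←B1 B4←B0
Join-block Dom:
  B2: preds {B0,B1}: {B0} ∩ {B0,B1} = {B0}; idom=B0
  B4: preds {B1,B2,B3}: {B0,B1} ∩ {B0,B2} ∩ {B0,B1,B3} = {B0}; idom=B0

DF walk-up:
  B2←B0: walk · to B0
  B2←B1: walk B1 to B0
  B4←B1: walk B1 to B0
  B4←B2: walk B2 to B0
  B4←B3: walk B3→B1 to B0
  B0 → ∅
  B1 → {B2,B4}
  B2 → {B4}
  B3 → {B4}
  B4 → ∅

φ for f: defs {B3}
  DF⁺ = {B4}

Answer: ["B4"]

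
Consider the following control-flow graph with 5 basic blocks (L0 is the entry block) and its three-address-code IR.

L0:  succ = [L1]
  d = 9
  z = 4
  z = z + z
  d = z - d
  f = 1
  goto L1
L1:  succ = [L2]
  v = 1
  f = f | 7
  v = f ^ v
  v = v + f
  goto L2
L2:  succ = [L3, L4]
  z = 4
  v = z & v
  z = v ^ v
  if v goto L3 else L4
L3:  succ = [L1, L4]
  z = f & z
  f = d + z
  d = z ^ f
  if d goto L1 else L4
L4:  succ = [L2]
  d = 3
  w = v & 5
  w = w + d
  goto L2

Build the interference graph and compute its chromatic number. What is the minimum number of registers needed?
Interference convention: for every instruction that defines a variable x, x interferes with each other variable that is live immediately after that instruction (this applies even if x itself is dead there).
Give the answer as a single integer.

Answer: 4

Derivation:
def/use:
  L0 def {d,f,z} use ∅
  L1 def {f,v} use {f}
  L2 def {v,z} use {v}
  L3 def {d,f,z} use {d,f,z}
  L4 def {d,w} use {v}

Liveness:
  L0 li=∅ lo={d,f}
  L1 li={d,f} lo={d,f,v}
  L2 li={d,f,v} lo={d,f,v,z}
  L3 li={d,f,v,z} lo={d,f,v}
  L4 li={f,v} lo={d,f,v}

Conflict graph:
  d — {f,v,w,z}
  f — {d,v,w,z}
  v — {d,f,w,z}
  w — {d,f,v}
  z — {d,f,v}

Registers:
  {d,f,v,w} pairwise interfere (4-clique) ⇒ χ ≥ 4
  4-colouring: c0={d}  c1={f}  c2={v}  c3={w,z}
  χ = 4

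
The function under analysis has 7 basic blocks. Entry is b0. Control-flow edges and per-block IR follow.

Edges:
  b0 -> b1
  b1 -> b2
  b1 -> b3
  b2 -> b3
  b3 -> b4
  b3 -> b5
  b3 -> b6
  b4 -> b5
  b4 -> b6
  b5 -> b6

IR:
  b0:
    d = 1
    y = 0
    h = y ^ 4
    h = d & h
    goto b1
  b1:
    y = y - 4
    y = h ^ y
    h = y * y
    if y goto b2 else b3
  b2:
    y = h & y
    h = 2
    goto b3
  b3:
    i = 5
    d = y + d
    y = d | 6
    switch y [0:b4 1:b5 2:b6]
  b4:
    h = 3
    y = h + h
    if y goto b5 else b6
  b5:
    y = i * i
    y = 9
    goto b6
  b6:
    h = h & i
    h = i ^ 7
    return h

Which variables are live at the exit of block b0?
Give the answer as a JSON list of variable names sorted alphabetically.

Per-block:
  b0: {d,h,y} / ∅
  b1: {h,y} / {h,y}
  b2: {h,y} / {h,y}
  b3: {d,i,y} / {d,y}
  b4: {h,y} / ∅
  b5: {y} / {i}
  b6: {h} / {h,i}

Live sets:
  b0 li=∅ lo={d,h,y}
  b1 li={d,h,y} lo={d,h,y}
  b2 li={d,h,y} lo={d,h,y}
  b3 li={d,h,y} lo={h,i}
  b4 li={i} lo={h,i}
  b5 li={h,i} lo={h,i}
  b6 li={h,i} lo=∅

live-out(b0) = ["d", "h", "y"]

Answer: ["d", "h", "y"]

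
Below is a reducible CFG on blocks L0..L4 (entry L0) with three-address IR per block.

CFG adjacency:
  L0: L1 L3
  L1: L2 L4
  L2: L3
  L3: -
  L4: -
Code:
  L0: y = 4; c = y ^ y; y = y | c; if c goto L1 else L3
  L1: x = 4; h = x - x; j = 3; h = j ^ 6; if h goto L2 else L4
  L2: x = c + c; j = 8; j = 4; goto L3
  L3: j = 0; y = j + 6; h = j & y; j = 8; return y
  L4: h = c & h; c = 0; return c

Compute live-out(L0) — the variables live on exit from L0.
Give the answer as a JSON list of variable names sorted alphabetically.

Block summaries:
  L0: {c,y} / ∅
  L1: {h,j,x} / ∅
  L2: {j,x} / {c}
  L3: {h,j,y} / ∅
  L4: {c,h} / {c,h}

Backward fixpoint:
  live L0: ∅→{c}
  live L1: {c}→{c,h}
  live L2: {c}→∅
  live L3: ∅→∅
  live L4: {c,h}→∅

live-out(L0) = ["c"]

Answer: ["c"]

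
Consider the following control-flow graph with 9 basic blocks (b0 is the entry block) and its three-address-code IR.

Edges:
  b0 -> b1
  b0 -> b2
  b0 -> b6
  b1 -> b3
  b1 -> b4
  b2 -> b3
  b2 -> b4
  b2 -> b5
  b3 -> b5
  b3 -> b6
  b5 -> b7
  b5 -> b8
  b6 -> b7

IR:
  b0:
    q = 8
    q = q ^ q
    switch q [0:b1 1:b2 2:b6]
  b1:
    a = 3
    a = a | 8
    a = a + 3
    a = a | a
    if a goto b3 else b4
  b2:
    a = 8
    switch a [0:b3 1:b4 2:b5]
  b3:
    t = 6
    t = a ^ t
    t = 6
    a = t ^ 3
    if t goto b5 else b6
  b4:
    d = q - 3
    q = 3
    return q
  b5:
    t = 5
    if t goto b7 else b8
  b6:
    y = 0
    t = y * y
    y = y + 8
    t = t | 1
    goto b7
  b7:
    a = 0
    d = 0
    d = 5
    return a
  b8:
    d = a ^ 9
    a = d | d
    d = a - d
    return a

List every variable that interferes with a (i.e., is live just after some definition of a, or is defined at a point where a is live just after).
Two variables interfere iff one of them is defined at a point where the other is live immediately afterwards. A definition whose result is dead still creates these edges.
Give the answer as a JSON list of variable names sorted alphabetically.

Answer: ["d", "q", "t"]

Working:
Block summaries:
  b0: def={q} ue=∅
  b1: def={a} ue=∅
  b2: def={a} ue=∅
  b3: def={a,t} ue={a}
  b4: def={d,q} ue={q}
  b5: def={t} ue=∅
  b6: def={t,y} ue=∅
  b7: def={a,d} ue=∅
  b8: def={a,d} ue={a}

Backward fixpoint:
  b0 li=∅ lo={q}
  b1 li={q} lo={a,q}
  b2 li={q} lo={a,q}
  b3 li={a} lo={a}
  b4 li={q} lo=∅
  b5 li={a} lo={a}
  b6 li=∅ lo=∅
  b7 li=∅ lo=∅
  b8 li={a} lo=∅

Conflict graph:
  a↔{d,q,t}
  d↔{a}
  q↔{a}
  t↔{a,y}
  y↔{t}

N(a) = ["d", "q", "t"]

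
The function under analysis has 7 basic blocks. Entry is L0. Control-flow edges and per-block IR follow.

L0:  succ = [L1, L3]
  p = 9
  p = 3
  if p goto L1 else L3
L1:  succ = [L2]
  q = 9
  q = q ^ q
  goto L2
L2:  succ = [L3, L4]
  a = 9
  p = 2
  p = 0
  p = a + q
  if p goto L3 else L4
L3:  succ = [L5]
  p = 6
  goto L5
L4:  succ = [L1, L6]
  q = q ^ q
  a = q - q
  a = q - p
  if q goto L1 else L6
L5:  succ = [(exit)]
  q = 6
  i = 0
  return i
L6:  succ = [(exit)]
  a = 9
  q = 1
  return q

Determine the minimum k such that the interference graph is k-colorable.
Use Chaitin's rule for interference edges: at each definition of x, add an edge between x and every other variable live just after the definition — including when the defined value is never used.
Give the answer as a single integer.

def/use:
  L0 def {p} use ∅
  L1 def {q} use ∅
  L2 def {a,p} use {q}
  L3 def {p} use ∅
  L4 def {a,q} use {p,q}
  L5 def {i,q} use ∅
  L6 def {a,q} use ∅

Backward fixpoint:
  L0: in=∅ out=∅
  L1: in=∅ out={q}
  L2: in={q} out={p,q}
  L3: in=∅ out=∅
  L4: in={p,q} out=∅
  L5: in=∅ out=∅
  L6: in=∅ out=∅

Interfere edges:
  a — {p,q}
  i — ∅
  p — {a,q}
  q — {a,p}

Registers:
  {a,p,q} pairwise interfere (3-clique) ⇒ χ ≥ 3
  3-colouring: c0={a,i}  c1={p}  c2={q}
  χ = 3

Answer: 3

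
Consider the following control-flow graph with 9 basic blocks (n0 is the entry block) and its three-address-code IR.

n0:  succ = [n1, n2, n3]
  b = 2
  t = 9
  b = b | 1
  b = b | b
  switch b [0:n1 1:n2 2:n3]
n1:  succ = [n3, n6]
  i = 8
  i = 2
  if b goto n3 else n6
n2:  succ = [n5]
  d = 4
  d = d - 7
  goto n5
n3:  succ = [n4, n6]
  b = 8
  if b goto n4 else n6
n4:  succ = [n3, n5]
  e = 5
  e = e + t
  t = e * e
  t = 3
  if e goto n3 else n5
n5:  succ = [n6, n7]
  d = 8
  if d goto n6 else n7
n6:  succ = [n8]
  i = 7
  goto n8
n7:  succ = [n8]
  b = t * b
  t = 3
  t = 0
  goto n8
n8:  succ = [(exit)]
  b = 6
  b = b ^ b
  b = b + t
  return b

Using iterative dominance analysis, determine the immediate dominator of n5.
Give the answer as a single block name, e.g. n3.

idom tree: n1←n0 n2←n0 n3←n0 n4←n3 n5←n0 n6←n0 n7←n5 n8←n0
Dom at joins:
  n3: preds {n0,n1,n4}: {n0} ∩ {n0,n1} ∩ {n0,n3,n4} = {n0}; idom=n0
  n5: preds {n2,n4}: {n0,n2} ∩ {n0,n3,n4} = {n0}; idom=n0
  n6: preds {n1,n3,n5}: {n0,n1} ∩ {n0,n3} ∩ {n0,n5} = {n0}; idom=n0
  n8: preds {n6,n7}: {n0,n6} ∩ {n0,n5,n7} = {n0}; idom=n0

idom(n5) = n0

Answer: n0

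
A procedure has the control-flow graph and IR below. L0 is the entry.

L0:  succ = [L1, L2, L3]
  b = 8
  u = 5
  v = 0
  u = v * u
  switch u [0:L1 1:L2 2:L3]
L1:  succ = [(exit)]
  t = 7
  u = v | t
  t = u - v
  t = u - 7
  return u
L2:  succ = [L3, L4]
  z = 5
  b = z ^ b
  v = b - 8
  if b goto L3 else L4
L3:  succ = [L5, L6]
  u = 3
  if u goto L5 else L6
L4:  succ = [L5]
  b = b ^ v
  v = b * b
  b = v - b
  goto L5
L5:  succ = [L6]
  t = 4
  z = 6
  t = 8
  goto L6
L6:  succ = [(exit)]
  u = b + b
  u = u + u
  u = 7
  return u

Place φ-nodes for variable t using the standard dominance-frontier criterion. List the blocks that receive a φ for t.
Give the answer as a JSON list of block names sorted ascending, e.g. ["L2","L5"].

Answer: ["L6"]

Working:
idom tree: L1←L0 L2←L0 L3←L0 L4←L2 L5←L0 L6←L0
Dom∩ at merges:
  L3: preds {L0,L2}: {L0} ∩ {L0,L2} = {L0}; idom=L0
  L5: preds {L3,L4}: {L0,L3} ∩ {L0,L2,L4} = {L0}; idom=L0
  L6: preds {L3,L5}: {L0,L3} ∩ {L0,L5} = {L0}; idom=L0

DF walk-up:
  join L3 pred L0: · stop@L0
  join L3 pred L2: L2 stop@L0
  join L5 pred L3: L3 stop@L0
  join L5 pred L4: L4→L2 stop@L0
  join L6 pred L3: L3 stop@L0
  join L6 pred L5: L5 stop@L0
  DF(L0)=∅
  DF(L1)=∅
  DF(L2)={L3,L5}
  DF(L3)={L5,L6}
  DF(L4)={L5}
  DF(L5)={L6}
  DF(L6)=∅

φ for t: defs {L1,L5}
  DF⁺ = {L6}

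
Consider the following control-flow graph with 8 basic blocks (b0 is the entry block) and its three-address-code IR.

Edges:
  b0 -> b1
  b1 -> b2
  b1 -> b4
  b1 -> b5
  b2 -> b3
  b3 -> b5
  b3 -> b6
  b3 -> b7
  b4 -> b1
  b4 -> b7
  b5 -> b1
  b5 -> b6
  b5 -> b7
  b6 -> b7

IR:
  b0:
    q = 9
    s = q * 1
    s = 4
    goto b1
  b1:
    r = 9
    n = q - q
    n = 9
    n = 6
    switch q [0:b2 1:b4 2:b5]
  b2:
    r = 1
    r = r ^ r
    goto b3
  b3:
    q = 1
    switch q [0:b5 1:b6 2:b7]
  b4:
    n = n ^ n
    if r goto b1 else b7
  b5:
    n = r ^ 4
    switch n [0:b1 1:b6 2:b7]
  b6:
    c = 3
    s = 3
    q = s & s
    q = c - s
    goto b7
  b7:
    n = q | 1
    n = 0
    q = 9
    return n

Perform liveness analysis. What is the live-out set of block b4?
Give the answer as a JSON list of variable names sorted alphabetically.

Answer: ["q"]

Derivation:
Per-block:
  b0: {q,s} / ∅
  b1: {n,r} / {q}
  b2: {r} / ∅
  b3: {q} / ∅
  b4: {n} / {n,r}
  b5: {n} / {r}
  b6: {c,q,s} / ∅
  b7: {n,q} / {q}

Live sets:
  live b0: ∅→{q}
  live b1: {q}→{n,q,r}
  live b2: ∅→{r}
  live b3: {r}→{q,r}
  live b4: {n,q,r}→{q}
  live b5: {q,r}→{q}
  live b6: ∅→{q}
  live b7: {q}→∅

live-out(b4) = ["q"]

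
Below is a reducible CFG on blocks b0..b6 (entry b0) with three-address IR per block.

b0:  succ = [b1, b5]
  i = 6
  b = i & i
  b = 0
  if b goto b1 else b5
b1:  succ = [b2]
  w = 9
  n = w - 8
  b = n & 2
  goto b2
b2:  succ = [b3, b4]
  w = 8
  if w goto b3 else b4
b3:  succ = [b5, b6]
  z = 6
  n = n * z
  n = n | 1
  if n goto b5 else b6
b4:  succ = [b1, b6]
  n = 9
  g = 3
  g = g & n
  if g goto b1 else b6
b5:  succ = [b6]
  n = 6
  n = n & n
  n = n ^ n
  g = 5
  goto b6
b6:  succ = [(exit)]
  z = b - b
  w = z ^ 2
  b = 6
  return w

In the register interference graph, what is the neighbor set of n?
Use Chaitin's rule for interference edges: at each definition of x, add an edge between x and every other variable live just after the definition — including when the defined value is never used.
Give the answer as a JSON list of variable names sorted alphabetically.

Answer: ["b", "g", "w", "z"]

Derivation:
Block summaries:
  b0: def={b,i} ue=∅
  b1: def={b,n,w} ue=∅
  b2: def={w} ue=∅
  b3: def={n,z} ue={n}
  b4: def={g,n} ue=∅
  b5: def={g,n} ue=∅
  b6: def={b,w,z} ue={b}

Live sets:
  b0 li=∅ lo={b}
  b1 li=∅ lo={b,n}
  b2 li={b,n} lo={b,n}
  b3 li={b,n} lo={b}
  b4 li={b} lo={b}
  b5 li={b} lo={b}
  b6 li={b} lo=∅

Interfere edges:
  b — {g,n,w,z}
  g — {b,n}
  i — ∅
  n — {b,g,w,z}
  w — {b,n}
  z — {b,n}

N(n) = ["b", "g", "w", "z"]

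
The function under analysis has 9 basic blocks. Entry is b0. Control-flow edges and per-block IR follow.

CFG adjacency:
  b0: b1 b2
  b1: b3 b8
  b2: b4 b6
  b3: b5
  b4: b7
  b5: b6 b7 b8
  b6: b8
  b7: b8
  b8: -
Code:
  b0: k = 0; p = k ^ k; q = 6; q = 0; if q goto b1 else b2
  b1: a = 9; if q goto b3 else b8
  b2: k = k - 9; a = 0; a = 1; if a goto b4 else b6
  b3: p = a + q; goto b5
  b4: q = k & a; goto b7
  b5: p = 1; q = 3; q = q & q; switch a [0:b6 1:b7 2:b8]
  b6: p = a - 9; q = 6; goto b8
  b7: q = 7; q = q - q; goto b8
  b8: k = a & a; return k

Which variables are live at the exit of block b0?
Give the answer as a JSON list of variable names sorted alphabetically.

def/use:
  b0: def={k,p,q} ue=∅
  b1: def={a} ue={q}
  b2: def={a,k} ue={k}
  b3: def={p} ue={a,q}
  b4: def={q} ue={a,k}
  b5: def={p,q} ue={a}
  b6: def={p,q} ue={a}
  b7: def={q} ue=∅
  b8: def={k} ue={a}

Backward fixpoint:
  b0: in=∅ out={k,q}
  b1: in={q} out={a,q}
  b2: in={k} out={a,k}
  b3: in={a,q} out={a}
  b4: in={a,k} out={a}
  b5: in={a} out={a}
  b6: in={a} out={a}
  b7: in={a} out={a}
  b8: in={a} out=∅

live-out(b0) = ["k", "q"]

Answer: ["k", "q"]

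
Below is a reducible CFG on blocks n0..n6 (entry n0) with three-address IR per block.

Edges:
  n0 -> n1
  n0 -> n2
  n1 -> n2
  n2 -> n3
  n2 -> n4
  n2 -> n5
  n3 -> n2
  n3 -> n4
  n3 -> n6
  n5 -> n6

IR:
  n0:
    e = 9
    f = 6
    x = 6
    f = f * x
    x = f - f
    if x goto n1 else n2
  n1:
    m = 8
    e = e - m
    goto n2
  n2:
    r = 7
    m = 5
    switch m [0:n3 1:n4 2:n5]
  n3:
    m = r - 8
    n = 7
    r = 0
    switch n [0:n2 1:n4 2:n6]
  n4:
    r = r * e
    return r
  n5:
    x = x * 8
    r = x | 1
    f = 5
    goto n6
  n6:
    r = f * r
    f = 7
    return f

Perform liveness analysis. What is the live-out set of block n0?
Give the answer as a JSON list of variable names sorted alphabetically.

Answer: ["e", "f", "x"]

Working:
def/use:
  n0: {e,f,x} / ∅
  n1: {e,m} / {e}
  n2: {m,r} / ∅
  n3: {m,n,r} / {r}
  n4: {r} / {e,r}
  n5: {f,r,x} / {x}
  n6: {f,r} / {f,r}

Liveness:
  n0: in=∅ out={e,f,x}
  n1: in={e,f,x} out={e,f,x}
  n2: in={e,f,x} out={e,f,r,x}
  n3: in={e,f,r,x} out={e,f,r,x}
  n4: in={e,r} out=∅
  n5: in={x} out={f,r}
  n6: in={f,r} out=∅

live-out(n0) = ["e", "f", "x"]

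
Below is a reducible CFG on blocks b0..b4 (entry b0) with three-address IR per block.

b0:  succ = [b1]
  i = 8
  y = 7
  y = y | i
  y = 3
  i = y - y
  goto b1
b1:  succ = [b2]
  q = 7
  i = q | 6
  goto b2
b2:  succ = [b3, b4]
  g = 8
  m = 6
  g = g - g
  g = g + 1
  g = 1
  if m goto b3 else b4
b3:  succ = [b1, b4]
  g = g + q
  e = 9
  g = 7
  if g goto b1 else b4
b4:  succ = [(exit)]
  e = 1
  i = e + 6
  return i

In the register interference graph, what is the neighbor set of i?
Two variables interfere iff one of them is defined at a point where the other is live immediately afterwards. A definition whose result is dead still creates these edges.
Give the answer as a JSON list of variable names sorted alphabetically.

Answer: ["q", "y"]

Derivation:
def/use:
  b0: def={i,y} ue=∅
  b1: def={i,q} ue=∅
  b2: def={g,m} ue=∅
  b3: def={e,g} ue={g,q}
  b4: def={e,i} ue=∅

Liveness:
  live b0: ∅→∅
  live b1: ∅→{q}
  live b2: {q}→{g,q}
  live b3: {g,q}→∅
  live b4: ∅→∅

Interfere edges:
  e — ∅
  g — {m,q}
  i — {q,y}
  m — {g,q}
  q — {g,i,m}
  y — {i}

N(i) = ["q", "y"]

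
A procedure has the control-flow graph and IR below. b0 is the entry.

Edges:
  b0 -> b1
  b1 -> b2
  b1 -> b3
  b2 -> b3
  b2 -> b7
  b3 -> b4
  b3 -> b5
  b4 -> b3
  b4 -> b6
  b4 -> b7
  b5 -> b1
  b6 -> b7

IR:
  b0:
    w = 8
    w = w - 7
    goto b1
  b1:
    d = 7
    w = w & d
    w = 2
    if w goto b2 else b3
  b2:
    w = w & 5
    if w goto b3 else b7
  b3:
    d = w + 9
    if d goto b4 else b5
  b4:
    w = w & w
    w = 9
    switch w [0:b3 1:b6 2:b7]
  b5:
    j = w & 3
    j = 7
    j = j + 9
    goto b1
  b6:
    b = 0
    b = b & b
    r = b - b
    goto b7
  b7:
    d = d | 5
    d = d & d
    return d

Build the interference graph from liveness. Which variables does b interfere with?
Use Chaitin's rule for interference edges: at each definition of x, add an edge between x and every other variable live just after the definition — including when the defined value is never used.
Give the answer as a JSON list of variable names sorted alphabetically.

Answer: ["d"]

Analysis:
Per-block:
  b0: def={w} ue=∅
  b1: def={d,w} ue={w}
  b2: def={w} ue={w}
  b3: def={d} ue={w}
  b4: def={w} ue={w}
  b5: def={j} ue={w}
  b6: def={b,r} ue=∅
  b7: def={d} ue={d}

Live sets:
  b0: in=∅ out={w}
  b1: in={w} out={d,w}
  b2: in={d,w} out={d,w}
  b3: in={w} out={d,w}
  b4: in={d,w} out={d,w}
  b5: in={w} out={w}
  b6: in={d} out={d}
  b7: in={d} out=∅

Interfere edges:
  b: {d}
  d: {b,r,w}
  j: {w}
  r: {d}
  w: {d,j}

N(b) = ["d"]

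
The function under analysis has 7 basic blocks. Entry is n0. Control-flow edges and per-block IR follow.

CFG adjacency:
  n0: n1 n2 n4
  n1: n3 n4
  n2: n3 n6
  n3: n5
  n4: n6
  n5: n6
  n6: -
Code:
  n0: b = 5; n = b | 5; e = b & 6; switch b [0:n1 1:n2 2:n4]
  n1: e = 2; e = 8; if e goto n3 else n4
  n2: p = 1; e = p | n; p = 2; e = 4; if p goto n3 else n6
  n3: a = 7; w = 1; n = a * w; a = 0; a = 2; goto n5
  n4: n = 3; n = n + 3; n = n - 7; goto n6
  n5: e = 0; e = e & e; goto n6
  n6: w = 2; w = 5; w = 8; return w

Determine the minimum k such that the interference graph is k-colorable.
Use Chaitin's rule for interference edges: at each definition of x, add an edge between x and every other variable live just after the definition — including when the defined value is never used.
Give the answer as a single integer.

Per-block:
  n0: def={b,e,n} ue=∅
  n1: def={e} ue=∅
  n2: def={e,p} ue={n}
  n3: def={a,n,w} ue=∅
  n4: def={n} ue=∅
  n5: def={e} ue=∅
  n6: def={w} ue=∅

Backward fixpoint:
  n0: in=∅ out={n}
  n1: in=∅ out=∅
  n2: in={n} out=∅
  n3: in=∅ out=∅
  n4: in=∅ out=∅
  n5: in=∅ out=∅
  n6: in=∅ out=∅

Interfere edges:
  a↔{w}
  b↔{e,n}
  e↔{b,n,p}
  n↔{b,e,p}
  p↔{e,n}
  w↔{a}

Chromatic number:
  clique {b,e,n} ⇒ need ≥ 3
  3-colouring: c0={a,e}  c1={n,w}  c2={b,p}
  χ = 3

Answer: 3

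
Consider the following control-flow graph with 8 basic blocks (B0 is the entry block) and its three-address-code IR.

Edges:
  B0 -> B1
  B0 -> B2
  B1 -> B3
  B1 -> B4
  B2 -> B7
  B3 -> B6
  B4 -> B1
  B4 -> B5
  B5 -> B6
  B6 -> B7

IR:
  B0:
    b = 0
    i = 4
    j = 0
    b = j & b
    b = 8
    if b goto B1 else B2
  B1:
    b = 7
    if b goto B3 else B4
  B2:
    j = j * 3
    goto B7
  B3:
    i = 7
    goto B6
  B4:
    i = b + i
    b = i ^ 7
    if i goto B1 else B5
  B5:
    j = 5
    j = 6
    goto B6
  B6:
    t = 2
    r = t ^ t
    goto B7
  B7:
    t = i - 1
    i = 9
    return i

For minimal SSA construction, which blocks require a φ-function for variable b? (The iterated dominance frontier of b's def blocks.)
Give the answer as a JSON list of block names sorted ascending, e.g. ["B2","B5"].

Answer: ["B1", "B6", "B7"]

Derivation:
idom tree: B1←B0 B2←B0 B3←B1 B4←B1 B5←B4 B6←B1 B7←B0
Dom∩ at merges:
  B1: preds {B0,B4}: {B0} ∩ {B0,B1,B4} = {B0}; idom=B0
  B6: preds {B3,B5}: {B0,B1,B3} ∩ {B0,B1,B4,B5} = {B0,B1}; idom=B1
  B7: preds {B2,B6}: {B0,B2} ∩ {B0,B1,B6} = {B0}; idom=B0

Frontier:
  B1←B0: walk · to B0
  B1←B4: walk B4→B1 to B0
  B6←B3: walk B3 to B1
  B6←B5: walk B5→B4 to B1
  B7←B2: walk B2 to B0
  B7←B6: walk B6→B1 to B0
  B0 → ∅
  B1 → {B1,B7}
  B2 → {B7}
  B3 → {B6}
  B4 → {B1,B6}
  B5 → {B6}
  B6 → {B7}
  B7 → ∅

φ for b: defs {B0,B1,B4}
  DF⁺ = {B1,B6,B7}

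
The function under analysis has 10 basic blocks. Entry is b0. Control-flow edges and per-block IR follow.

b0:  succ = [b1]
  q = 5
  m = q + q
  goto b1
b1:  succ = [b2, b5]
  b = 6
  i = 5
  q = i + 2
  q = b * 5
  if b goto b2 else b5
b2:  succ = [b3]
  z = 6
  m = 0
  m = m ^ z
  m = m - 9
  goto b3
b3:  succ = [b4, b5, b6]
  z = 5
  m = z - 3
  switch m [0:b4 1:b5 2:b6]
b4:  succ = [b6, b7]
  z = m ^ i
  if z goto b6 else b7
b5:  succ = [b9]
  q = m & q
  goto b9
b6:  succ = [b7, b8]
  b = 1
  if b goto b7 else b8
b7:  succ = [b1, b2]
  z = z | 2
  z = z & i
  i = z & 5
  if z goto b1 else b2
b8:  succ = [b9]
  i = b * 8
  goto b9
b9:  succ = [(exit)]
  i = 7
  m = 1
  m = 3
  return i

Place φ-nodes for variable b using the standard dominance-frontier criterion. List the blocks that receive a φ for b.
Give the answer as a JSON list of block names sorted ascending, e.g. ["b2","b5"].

idom tree: b1←b0 b2←b1 b3←b2 b4←b3 b5←b1 b6←b3 b7←b3 b8←b6 b9←b1
Join-block Dom:
  b1: preds {b0,b7}: {b0} ∩ {b0,b1,b2,b3,b7} = {b0}; idom=b0
  b2: preds {b1,b7}: {b0,b1} ∩ {b0,b1,b2,b3,b7} = {b0,b1}; idom=b1
  b5: preds {b1,b3}: {b0,b1} ∩ {b0,b1,b2,b3} = {b0,b1}; idom=b1
  b6: preds {b3,b4}: {b0,b1,b2,b3} ∩ {b0,b1,b2,b3,b4} = {b0,b1,b2,b3}; idom=b3
  b7: preds {b4,b6}: {b0,b1,b2,b3,b4} ∩ {b0,b1,b2,b3,b6} = {b0,b1,b2,b3}; idom=b3
  b9: preds {b5,b8}: {b0,b1,b5} ∩ {b0,b1,b2,b3,b6,b8} = {b0,b1}; idom=b1

DF walk-up:
  join b1 pred b0: · stop@b0
  join b1 pred b7: b7→b3→b2→b1 stop@b0
  join b2 pred b1: · stop@b1
  join b2 pred b7: b7→b3→b2 stop@b1
  join b5 pred b1: · stop@b1
  join b5 pred b3: b3→b2 stop@b1
  join b6 pred b3: · stop@b3
  join b6 pred b4: b4 stop@b3
  join b7 pred b4: b4 stop@b3
  join b7 pred b6: b6 stop@b3
  join b9 pred b5: b5 stop@b1
  join b9 pred b8: b8→b6→b3→b2 stop@b1
  DF(b0)=∅
  DF(b1)={b1}
  DF(b2)={b1,b2,b5,b9}
  DF(b3)={b1,b2,b5,b9}
  DF(b4)={b6,b7}
  DF(b5)={b9}
  DF(b6)={b7,b9}
  DF(b7)={b1,b2}
  DF(b8)={b9}
  DF(b9)=∅

φ for b: defs {b1,b6}
  DF⁺ = {b1,b2,b5,b7,b9}

Answer: ["b1", "b2", "b5", "b7", "b9"]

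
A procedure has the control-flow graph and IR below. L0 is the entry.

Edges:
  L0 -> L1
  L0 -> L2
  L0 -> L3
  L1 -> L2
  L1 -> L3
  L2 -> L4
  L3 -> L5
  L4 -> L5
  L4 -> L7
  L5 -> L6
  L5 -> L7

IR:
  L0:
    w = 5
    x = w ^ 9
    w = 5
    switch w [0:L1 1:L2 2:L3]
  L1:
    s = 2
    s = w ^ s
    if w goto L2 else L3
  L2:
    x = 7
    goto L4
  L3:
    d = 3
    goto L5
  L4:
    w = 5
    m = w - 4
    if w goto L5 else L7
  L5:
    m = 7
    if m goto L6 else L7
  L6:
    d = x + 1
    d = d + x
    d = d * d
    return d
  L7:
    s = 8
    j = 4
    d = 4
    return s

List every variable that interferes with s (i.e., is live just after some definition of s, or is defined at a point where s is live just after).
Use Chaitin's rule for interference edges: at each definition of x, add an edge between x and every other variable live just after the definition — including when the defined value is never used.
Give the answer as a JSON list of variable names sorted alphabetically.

Answer: ["d", "j", "w", "x"]

Working:
Per-block:
  L0: {w,x} / ∅
  L1: {s} / {w}
  L2: {x} / ∅
  L3: {d} / ∅
  L4: {m,w} / ∅
  L5: {m} / ∅
  L6: {d} / {x}
  L7: {d,j,s} / ∅

Liveness:
  L0 li=∅ lo={w,x}
  L1 li={w,x} lo={x}
  L2 li=∅ lo={x}
  L3 li={x} lo={x}
  L4 li={x} lo={x}
  L5 li={x} lo={x}
  L6 li={x} lo=∅
  L7 li=∅ lo=∅

Interference:
  d↔{s,x}
  j↔{s}
  m↔{w,x}
  s↔{d,j,w,x}
  w↔{m,s,x}
  x↔{d,m,s,w}

N(s) = ["d", "j", "w", "x"]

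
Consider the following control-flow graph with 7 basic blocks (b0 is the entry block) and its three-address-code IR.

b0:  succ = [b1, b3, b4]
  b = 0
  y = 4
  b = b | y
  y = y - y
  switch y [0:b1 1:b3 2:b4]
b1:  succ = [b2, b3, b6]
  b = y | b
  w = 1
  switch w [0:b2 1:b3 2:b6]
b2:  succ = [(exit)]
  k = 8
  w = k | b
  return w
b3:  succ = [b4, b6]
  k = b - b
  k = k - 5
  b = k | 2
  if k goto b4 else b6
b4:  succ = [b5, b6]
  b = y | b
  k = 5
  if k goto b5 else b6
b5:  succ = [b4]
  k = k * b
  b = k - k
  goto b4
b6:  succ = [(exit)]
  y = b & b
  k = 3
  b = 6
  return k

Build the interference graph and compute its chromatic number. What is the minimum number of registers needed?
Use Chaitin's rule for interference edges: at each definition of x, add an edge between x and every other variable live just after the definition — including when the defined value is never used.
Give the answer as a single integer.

Per-block:
  b0: def={b,y} ue=∅
  b1: def={b,w} ue={b,y}
  b2: def={k,w} ue={b}
  b3: def={b,k} ue={b}
  b4: def={b,k} ue={b,y}
  b5: def={b,k} ue={b,k}
  b6: def={b,k,y} ue={b}

Liveness:
  b0 li=∅ lo={b,y}
  b1 li={b,y} lo={b,y}
  b2 li={b} lo=∅
  b3 li={b,y} lo={b,y}
  b4 li={b,y} lo={b,k,y}
  b5 li={b,k,y} lo={b,y}
  b6 li={b} lo=∅

Interference:
  b — {k,w,y}
  k — {b,y}
  w — {b,y}
  y — {b,k,w}

Colouring:
  {b,k,y} pairwise interfere (3-clique) ⇒ χ ≥ 3
  assign b→r0 k→r2 w→r2 y→r1 — no edge inside a register ⇒ χ ≤ 3
  χ = 3

Answer: 3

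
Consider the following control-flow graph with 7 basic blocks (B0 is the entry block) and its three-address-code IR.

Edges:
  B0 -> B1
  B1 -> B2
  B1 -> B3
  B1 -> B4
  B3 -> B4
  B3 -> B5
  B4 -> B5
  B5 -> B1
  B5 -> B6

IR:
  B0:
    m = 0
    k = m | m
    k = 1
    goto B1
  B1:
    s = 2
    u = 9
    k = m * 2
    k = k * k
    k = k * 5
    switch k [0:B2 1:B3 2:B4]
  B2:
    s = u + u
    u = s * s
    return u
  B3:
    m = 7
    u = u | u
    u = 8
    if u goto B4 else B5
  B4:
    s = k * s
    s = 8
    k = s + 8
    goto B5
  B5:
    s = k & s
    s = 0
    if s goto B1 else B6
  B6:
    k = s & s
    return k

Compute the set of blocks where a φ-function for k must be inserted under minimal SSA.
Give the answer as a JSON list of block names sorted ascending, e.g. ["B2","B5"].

idom tree: B1←B0 B2←B1 B3←B1 B4←B1 B5←B1 B6←B5
Dom at joins:
  B1: preds {B0,B5}: {B0} ∩ {B0,B1,B5} = {B0}; idom=B0
  B4: preds {B1,B3}: {B0,B1} ∩ {B0,B1,B3} = {B0,B1}; idom=B1
  B5: preds {B3,B4}: {B0,B1,B3} ∩ {B0,B1,B4} = {B0,B1}; idom=B1

DF derivation:
  join B1 pred B0: · stop@B0
  join B1 pred B5: B5→B1 stop@B0
  join B4 pred B1: · stop@B1
  join B4 pred B3: B3 stop@B1
  join B5 pred B3: B3 stop@B1
  join B5 pred B4: B4 stop@B1
  DF(B0)=∅
  DF(B1)={B1}
  DF(B2)=∅
  DF(B3)={B4,B5}
  DF(B4)={B5}
  DF(B5)={B1}
  DF(B6)=∅

φ for k: defs {B0,B1,B4,B6}
  DF⁺ = {B1,B5}

Answer: ["B1", "B5"]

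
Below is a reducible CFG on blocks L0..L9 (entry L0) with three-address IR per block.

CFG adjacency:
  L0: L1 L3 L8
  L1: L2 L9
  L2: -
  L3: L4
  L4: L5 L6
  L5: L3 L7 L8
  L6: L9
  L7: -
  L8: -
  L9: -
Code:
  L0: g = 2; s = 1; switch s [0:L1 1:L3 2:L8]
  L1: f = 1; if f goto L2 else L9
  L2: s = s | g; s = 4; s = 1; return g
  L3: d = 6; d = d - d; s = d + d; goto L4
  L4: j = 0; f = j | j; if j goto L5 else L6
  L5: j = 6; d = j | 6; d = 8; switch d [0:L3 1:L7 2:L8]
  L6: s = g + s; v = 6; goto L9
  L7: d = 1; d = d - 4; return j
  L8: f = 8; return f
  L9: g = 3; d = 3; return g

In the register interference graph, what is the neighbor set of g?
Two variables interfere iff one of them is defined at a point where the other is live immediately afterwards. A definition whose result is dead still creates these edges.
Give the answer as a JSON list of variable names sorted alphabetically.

Answer: ["d", "f", "j", "s"]

Derivation:
Block summaries:
  L0: {g,s} / ∅
  L1: {f} / ∅
  L2: {s} / {g,s}
  L3: {d,s} / ∅
  L4: {f,j} / ∅
  L5: {d,j} / ∅
  L6: {s,v} / {g,s}
  L7: {d} / {j}
  L8: {f} / ∅
  L9: {d,g} / ∅

Liveness:
  L0: in=∅ out={g,s}
  L1: in={g,s} out={g,s}
  L2: in={g,s} out=∅
  L3: in={g} out={g,s}
  L4: in={g,s} out={g,s}
  L5: in={g} out={g,j}
  L6: in={g,s} out=∅
  L7: in={j} out=∅
  L8: in=∅ out=∅
  L9: in=∅ out=∅

Interference:
  d↔{g,j}
  f↔{g,j,s}
  g↔{d,f,j,s}
  j↔{d,f,g,s}
  s↔{f,g,j}
  v↔∅

N(g) = ["d", "f", "j", "s"]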